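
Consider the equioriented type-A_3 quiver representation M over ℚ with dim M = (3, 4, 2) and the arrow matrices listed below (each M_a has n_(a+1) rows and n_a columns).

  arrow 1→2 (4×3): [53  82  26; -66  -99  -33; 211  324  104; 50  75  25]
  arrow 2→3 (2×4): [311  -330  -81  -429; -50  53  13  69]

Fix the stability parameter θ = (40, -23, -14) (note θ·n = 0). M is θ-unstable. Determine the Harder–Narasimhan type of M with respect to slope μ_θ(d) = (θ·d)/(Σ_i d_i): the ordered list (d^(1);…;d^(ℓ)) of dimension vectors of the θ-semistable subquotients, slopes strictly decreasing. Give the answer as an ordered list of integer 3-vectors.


Interval decomposition of M: I[1,1], I[1,3]^2, I[2,2]^2.
HN type (ℓ=3): μ^(1)=40; μ^(2)=1; μ^(3)=-23

((1, 0, 0); (2, 2, 2); (0, 2, 0))


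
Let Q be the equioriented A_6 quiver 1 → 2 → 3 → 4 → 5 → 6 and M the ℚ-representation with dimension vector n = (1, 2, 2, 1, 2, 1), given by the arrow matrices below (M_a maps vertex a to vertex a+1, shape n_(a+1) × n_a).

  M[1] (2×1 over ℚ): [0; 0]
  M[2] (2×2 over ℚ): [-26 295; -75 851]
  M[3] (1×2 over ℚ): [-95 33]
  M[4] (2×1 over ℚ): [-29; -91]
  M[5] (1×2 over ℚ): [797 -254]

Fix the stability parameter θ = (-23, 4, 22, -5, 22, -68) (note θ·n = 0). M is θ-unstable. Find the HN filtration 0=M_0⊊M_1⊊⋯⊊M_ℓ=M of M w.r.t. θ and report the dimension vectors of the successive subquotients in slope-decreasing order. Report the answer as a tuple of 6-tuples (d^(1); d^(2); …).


Barcode: M ≅ I[1,1], I[2,3], I[2,6], I[5,5]. HN layers by μ_θ (4 steps, strictly decreasing):
  μ^(1)=22; μ^(2)=4; μ^(3)=-5; μ^(4)=-23

((0, 0, 1, 0, 1, 0); (0, 1, 0, 0, 0, 0); (0, 1, 1, 1, 1, 1); (1, 0, 0, 0, 0, 0))


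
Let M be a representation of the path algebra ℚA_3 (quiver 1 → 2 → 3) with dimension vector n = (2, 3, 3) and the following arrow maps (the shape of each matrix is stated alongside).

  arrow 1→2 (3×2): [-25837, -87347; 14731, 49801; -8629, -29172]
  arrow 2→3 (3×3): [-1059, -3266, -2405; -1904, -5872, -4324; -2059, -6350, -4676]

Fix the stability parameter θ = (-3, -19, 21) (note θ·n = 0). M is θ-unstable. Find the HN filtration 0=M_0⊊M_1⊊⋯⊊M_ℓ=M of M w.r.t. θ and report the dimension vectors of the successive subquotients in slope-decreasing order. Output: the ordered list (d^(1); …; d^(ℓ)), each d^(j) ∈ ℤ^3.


Interval decomposition of M: I[1,3]^2, I[2,2], I[3,3].
HN type (ℓ=3): μ^(1)=21; μ^(2)=-11; μ^(3)=-19

((0, 0, 3); (2, 2, 0); (0, 1, 0))


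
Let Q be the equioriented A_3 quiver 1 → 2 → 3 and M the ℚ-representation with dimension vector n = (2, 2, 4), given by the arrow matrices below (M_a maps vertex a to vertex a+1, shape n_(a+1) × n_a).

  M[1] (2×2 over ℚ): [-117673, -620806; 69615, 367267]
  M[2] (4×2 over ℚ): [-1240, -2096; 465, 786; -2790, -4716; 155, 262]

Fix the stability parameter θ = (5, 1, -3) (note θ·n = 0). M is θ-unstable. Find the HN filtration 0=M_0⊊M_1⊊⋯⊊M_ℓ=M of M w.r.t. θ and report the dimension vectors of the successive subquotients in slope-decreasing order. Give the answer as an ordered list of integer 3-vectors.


Barcode: M ≅ I[1,2], I[1,3], I[3,3]^3. HN layers by μ_θ (3 steps, strictly decreasing):
  μ^(1)=3; μ^(2)=1; μ^(3)=-3

((1, 1, 0); (1, 1, 1); (0, 0, 3))


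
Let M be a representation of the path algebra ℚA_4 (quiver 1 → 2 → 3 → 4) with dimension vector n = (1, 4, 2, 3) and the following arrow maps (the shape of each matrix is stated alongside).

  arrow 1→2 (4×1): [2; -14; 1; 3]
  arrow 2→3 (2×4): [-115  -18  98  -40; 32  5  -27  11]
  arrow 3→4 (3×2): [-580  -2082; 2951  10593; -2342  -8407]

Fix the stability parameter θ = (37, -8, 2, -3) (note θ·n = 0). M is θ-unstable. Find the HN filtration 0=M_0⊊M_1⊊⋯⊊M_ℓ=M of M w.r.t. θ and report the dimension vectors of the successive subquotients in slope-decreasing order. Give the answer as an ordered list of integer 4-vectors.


Interval decomposition of M: I[1,2], I[2,2], I[2,4]^2, I[4,4].
HN type (ℓ=4): μ^(1)=29/2; μ^(2)=-1/2; μ^(3)=-3; μ^(4)=-8

((1, 1, 0, 0); (0, 0, 2, 2); (0, 0, 0, 1); (0, 3, 0, 0))


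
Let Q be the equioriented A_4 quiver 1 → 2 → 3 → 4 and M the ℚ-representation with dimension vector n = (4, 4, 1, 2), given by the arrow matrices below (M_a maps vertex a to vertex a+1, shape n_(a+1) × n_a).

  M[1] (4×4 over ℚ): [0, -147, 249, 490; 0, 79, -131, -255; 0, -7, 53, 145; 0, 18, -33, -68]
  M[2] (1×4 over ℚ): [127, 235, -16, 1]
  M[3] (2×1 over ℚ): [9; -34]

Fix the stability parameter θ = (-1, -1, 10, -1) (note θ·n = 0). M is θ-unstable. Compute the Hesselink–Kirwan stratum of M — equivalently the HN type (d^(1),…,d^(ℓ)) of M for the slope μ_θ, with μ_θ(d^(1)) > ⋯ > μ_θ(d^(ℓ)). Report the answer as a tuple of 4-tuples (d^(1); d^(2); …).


Interval decomposition of M: I[1,1], I[1,2]^2, I[1,4], I[2,2], I[4,4].
HN type (ℓ=2): μ^(1)=9/2; μ^(2)=-1

((0, 0, 1, 1); (4, 4, 0, 1))


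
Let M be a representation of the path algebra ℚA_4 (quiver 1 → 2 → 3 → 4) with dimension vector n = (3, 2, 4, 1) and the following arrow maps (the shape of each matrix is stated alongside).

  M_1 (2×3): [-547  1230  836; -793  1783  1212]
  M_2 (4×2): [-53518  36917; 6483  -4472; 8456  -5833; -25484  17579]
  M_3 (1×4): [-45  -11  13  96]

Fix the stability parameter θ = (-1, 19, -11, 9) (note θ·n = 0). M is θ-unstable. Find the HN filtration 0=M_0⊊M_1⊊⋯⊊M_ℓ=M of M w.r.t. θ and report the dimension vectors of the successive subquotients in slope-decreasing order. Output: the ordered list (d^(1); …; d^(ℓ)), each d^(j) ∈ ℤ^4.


Barcode: M ≅ I[1,1], I[1,3], I[1,4], I[3,3]^2. HN layers by μ_θ (4 steps, strictly decreasing):
  μ^(1)=9; μ^(2)=4; μ^(3)=-1; μ^(4)=-11

((0, 0, 0, 1); (0, 2, 2, 0); (3, 0, 0, 0); (0, 0, 2, 0))


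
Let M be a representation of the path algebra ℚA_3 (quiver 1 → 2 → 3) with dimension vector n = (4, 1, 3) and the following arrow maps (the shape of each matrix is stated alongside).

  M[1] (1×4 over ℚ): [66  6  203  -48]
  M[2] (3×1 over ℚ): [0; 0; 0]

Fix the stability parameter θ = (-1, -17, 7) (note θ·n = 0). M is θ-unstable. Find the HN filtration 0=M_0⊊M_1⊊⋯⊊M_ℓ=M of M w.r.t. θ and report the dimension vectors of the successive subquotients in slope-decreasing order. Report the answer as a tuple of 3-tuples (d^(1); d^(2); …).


Barcode: M ≅ I[1,1]^3, I[1,2], I[3,3]^3. HN layers by μ_θ (3 steps, strictly decreasing):
  μ^(1)=7; μ^(2)=-1; μ^(3)=-9

((0, 0, 3); (3, 0, 0); (1, 1, 0))


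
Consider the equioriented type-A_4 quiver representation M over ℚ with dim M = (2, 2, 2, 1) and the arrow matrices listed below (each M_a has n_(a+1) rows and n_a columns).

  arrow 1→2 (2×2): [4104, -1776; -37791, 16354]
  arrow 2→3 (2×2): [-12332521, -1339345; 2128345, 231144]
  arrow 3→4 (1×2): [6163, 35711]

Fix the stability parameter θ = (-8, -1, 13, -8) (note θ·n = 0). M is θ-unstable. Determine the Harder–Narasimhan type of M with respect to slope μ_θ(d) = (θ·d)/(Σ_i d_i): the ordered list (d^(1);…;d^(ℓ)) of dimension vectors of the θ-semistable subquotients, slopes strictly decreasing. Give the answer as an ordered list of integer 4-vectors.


Interval decomposition of M: I[1,1], I[1,4], I[2,3].
HN type (ℓ=4): μ^(1)=13; μ^(2)=5/2; μ^(3)=-1; μ^(4)=-8

((0, 0, 1, 0); (0, 0, 1, 1); (0, 2, 0, 0); (2, 0, 0, 0))


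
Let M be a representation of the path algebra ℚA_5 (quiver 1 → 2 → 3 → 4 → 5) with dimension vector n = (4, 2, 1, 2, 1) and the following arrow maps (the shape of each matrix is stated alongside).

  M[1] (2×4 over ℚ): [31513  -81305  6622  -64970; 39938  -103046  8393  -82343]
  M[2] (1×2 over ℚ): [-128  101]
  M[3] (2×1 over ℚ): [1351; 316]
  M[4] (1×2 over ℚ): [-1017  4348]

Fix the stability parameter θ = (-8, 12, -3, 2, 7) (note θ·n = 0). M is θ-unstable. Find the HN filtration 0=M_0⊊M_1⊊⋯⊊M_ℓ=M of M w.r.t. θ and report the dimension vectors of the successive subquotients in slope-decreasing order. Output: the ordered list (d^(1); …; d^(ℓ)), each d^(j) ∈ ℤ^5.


Barcode: M ≅ I[1,1]^2, I[1,2], I[1,5], I[4,4]. HN layers by μ_θ (5 steps, strictly decreasing):
  μ^(1)=12; μ^(2)=7; μ^(3)=11/3; μ^(4)=2; μ^(5)=-8

((0, 1, 0, 0, 0); (0, 0, 0, 0, 1); (0, 1, 1, 1, 0); (0, 0, 0, 1, 0); (4, 0, 0, 0, 0))


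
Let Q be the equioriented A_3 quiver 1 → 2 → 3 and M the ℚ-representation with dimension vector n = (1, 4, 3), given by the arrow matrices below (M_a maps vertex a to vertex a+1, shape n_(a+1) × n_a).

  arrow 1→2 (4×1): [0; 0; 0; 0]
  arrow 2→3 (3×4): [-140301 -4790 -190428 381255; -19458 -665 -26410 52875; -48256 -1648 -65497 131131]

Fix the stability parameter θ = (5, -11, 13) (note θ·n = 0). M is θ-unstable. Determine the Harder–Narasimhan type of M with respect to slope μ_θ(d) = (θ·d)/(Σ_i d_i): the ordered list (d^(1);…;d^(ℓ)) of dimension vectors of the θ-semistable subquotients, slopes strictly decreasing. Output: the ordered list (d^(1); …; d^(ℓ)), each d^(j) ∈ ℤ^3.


Barcode: M ≅ I[1,1], I[2,2], I[2,3]^3. HN layers by μ_θ (3 steps, strictly decreasing):
  μ^(1)=13; μ^(2)=5; μ^(3)=-11

((0, 0, 3); (1, 0, 0); (0, 4, 0))


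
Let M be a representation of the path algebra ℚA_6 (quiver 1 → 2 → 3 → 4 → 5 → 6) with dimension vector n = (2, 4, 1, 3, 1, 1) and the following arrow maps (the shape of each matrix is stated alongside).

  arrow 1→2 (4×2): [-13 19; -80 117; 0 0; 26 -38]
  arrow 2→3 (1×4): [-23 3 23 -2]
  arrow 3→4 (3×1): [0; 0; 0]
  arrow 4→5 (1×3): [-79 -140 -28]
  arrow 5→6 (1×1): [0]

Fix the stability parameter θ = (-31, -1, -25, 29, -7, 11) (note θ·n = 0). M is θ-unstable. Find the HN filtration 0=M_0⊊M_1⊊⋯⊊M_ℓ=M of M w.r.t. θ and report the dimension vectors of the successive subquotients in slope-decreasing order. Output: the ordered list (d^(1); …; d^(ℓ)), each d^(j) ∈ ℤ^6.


Via rank(M_{q-1}∘⋯∘M_p): M ≅ I[1,2], I[1,3], I[2,2]^2, I[4,4]^2, I[4,5], I[6,6].
μ_θ-semistable layers: μ^(1)=29; μ^(2)=11; μ^(3)=-1; μ^(4)=-13; μ^(5)=-31

((0, 0, 0, 2, 0, 0); (0, 0, 0, 1, 1, 1); (0, 3, 0, 0, 0, 0); (0, 1, 1, 0, 0, 0); (2, 0, 0, 0, 0, 0))


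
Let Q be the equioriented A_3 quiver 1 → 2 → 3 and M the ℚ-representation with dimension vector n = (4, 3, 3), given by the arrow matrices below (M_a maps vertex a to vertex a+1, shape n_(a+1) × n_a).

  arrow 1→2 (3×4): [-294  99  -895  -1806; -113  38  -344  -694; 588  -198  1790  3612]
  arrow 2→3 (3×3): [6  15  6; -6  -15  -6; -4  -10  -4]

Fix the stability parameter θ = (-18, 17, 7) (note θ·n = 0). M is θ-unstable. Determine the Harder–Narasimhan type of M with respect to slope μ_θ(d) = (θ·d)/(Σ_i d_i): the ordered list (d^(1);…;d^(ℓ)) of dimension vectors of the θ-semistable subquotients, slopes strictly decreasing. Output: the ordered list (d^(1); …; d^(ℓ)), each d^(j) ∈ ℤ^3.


Interval decomposition of M: I[1,1]^2, I[1,2], I[1,3], I[2,2], I[3,3]^2.
HN type (ℓ=4): μ^(1)=17; μ^(2)=12; μ^(3)=7; μ^(4)=-18

((0, 2, 0); (0, 1, 1); (0, 0, 2); (4, 0, 0))


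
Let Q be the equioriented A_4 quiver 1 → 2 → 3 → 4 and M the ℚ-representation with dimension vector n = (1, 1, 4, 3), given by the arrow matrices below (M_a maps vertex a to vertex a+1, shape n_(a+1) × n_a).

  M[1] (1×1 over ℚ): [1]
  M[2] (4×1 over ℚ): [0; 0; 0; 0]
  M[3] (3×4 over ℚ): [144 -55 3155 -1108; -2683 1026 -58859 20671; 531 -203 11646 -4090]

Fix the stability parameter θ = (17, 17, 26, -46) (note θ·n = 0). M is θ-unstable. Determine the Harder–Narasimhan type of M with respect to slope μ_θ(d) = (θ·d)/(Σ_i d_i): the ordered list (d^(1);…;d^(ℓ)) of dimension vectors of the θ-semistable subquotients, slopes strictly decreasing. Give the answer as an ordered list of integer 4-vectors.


Via rank(M_{q-1}∘⋯∘M_p): M ≅ I[1,2], I[3,3], I[3,4]^3.
μ_θ-semistable layers: μ^(1)=26; μ^(2)=17; μ^(3)=-10

((0, 0, 1, 0); (1, 1, 0, 0); (0, 0, 3, 3))


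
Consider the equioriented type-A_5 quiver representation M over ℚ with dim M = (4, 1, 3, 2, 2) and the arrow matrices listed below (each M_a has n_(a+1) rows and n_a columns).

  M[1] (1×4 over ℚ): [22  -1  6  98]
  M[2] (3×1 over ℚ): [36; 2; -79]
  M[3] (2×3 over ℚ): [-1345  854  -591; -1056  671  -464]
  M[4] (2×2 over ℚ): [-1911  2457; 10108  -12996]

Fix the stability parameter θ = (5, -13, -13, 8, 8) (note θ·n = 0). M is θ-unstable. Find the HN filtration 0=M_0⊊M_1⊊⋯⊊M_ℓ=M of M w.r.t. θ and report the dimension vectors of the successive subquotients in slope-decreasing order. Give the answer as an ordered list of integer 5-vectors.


Via rank(M_{q-1}∘⋯∘M_p): M ≅ I[1,1]^3, I[1,5], I[3,3], I[3,4], I[5,5].
μ_θ-semistable layers: μ^(1)=8; μ^(2)=5; μ^(3)=-7; μ^(4)=-13

((0, 0, 0, 2, 2); (3, 0, 0, 0, 0); (1, 1, 1, 0, 0); (0, 0, 2, 0, 0))


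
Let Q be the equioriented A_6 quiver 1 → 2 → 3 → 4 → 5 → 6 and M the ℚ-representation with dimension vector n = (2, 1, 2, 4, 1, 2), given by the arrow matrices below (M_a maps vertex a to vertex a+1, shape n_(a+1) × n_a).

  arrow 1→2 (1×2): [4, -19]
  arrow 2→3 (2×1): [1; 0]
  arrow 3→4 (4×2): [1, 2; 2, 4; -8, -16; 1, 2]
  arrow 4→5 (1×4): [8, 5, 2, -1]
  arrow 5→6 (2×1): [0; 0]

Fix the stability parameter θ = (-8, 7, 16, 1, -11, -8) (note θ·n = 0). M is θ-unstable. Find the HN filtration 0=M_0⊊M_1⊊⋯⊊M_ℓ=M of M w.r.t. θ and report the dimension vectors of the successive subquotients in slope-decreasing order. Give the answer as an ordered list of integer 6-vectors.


Via rank(M_{q-1}∘⋯∘M_p): M ≅ I[1,1], I[1,5], I[3,3], I[4,4]^3, I[6,6]^2.
μ_θ-semistable layers: μ^(1)=16; μ^(2)=13/4; μ^(3)=1; μ^(4)=-8

((0, 0, 1, 0, 0, 0); (0, 1, 1, 1, 1, 0); (0, 0, 0, 3, 0, 0); (2, 0, 0, 0, 0, 2))


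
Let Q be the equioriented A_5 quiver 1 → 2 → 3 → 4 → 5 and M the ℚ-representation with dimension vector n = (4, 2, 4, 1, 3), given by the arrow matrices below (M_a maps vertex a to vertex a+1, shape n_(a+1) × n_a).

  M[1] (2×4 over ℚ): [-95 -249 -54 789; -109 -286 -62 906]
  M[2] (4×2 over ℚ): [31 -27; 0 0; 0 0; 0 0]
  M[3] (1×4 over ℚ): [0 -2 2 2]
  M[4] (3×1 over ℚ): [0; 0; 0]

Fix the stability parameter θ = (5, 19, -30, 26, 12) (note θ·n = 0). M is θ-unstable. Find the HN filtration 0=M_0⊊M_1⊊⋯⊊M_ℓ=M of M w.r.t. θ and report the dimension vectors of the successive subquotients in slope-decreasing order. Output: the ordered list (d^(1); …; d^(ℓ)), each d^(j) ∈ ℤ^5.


Via rank(M_{q-1}∘⋯∘M_p): M ≅ I[1,1]^2, I[1,2], I[1,3], I[3,3]^2, I[3,4], I[5,5]^3.
μ_θ-semistable layers: μ^(1)=26; μ^(2)=19; μ^(3)=12; μ^(4)=5; μ^(5)=-2; μ^(6)=-30

((0, 0, 0, 1, 0); (0, 1, 0, 0, 0); (0, 0, 0, 0, 3); (3, 0, 0, 0, 0); (1, 1, 1, 0, 0); (0, 0, 3, 0, 0))


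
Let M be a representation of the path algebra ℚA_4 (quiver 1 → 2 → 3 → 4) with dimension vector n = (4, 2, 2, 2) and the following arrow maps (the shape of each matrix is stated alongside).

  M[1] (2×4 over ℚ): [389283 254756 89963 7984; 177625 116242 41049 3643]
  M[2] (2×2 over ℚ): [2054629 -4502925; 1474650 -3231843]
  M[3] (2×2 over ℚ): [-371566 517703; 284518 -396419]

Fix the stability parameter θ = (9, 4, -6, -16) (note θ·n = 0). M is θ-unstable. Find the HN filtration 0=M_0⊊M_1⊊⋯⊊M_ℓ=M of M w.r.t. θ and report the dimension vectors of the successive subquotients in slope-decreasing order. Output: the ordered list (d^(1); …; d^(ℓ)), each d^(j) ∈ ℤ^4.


Via rank(M_{q-1}∘⋯∘M_p): M ≅ I[1,1]^2, I[1,3], I[1,4], I[4,4].
μ_θ-semistable layers: μ^(1)=9; μ^(2)=7/3; μ^(3)=-9/4; μ^(4)=-16

((2, 0, 0, 0); (1, 1, 1, 0); (1, 1, 1, 1); (0, 0, 0, 1))


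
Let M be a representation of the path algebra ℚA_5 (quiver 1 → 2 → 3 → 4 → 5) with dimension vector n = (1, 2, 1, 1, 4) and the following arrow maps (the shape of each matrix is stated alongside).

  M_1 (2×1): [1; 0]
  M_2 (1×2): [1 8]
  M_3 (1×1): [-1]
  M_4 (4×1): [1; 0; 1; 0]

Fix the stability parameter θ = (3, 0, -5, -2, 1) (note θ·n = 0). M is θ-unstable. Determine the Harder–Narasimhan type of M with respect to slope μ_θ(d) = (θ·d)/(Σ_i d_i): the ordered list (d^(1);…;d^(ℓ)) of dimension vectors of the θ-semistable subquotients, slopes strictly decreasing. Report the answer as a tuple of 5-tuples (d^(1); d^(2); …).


Interval decomposition of M: I[1,5], I[2,2], I[5,5]^3.
HN type (ℓ=3): μ^(1)=1; μ^(2)=0; μ^(3)=-1

((0, 0, 0, 0, 4); (0, 1, 0, 0, 0); (1, 1, 1, 1, 0))


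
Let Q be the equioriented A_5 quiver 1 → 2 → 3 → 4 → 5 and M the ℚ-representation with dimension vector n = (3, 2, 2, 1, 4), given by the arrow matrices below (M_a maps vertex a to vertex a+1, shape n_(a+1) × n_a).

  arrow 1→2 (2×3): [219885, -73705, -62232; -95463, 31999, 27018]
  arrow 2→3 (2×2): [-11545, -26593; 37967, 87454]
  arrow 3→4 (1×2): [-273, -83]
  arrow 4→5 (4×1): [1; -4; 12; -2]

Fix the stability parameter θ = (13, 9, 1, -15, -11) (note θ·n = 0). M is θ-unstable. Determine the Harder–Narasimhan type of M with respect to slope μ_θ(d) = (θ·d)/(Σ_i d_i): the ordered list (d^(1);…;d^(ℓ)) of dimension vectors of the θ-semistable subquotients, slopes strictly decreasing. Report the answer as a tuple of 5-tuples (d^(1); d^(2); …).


Barcode: M ≅ I[1,1], I[1,3], I[1,5], I[5,5]^3. HN layers by μ_θ (4 steps, strictly decreasing):
  μ^(1)=13; μ^(2)=23/3; μ^(3)=-3/5; μ^(4)=-11

((1, 0, 0, 0, 0); (1, 1, 1, 0, 0); (1, 1, 1, 1, 1); (0, 0, 0, 0, 3))


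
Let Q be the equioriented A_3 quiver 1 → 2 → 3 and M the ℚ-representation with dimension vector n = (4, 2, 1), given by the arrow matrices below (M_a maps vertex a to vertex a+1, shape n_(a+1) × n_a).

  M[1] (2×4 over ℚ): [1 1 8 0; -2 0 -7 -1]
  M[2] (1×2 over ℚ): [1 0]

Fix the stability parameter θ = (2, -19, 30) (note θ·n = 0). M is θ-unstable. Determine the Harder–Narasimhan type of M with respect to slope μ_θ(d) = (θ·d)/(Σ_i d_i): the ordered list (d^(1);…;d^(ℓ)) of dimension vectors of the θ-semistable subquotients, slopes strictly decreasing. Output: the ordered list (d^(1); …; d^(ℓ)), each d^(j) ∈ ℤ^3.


Via rank(M_{q-1}∘⋯∘M_p): M ≅ I[1,1]^2, I[1,2], I[1,3].
μ_θ-semistable layers: μ^(1)=30; μ^(2)=2; μ^(3)=-17/2

((0, 0, 1); (2, 0, 0); (2, 2, 0))


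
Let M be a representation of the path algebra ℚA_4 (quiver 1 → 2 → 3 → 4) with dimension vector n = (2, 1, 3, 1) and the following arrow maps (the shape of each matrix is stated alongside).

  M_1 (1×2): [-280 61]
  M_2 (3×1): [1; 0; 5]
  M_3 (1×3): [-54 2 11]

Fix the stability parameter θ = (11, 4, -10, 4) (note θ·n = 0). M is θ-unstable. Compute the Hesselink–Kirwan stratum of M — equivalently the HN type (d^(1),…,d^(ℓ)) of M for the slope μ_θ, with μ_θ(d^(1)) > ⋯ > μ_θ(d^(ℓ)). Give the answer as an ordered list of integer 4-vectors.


Barcode: M ≅ I[1,1], I[1,4], I[3,3]^2. HN layers by μ_θ (4 steps, strictly decreasing):
  μ^(1)=11; μ^(2)=4; μ^(3)=5/3; μ^(4)=-10

((1, 0, 0, 0); (0, 0, 0, 1); (1, 1, 1, 0); (0, 0, 2, 0))


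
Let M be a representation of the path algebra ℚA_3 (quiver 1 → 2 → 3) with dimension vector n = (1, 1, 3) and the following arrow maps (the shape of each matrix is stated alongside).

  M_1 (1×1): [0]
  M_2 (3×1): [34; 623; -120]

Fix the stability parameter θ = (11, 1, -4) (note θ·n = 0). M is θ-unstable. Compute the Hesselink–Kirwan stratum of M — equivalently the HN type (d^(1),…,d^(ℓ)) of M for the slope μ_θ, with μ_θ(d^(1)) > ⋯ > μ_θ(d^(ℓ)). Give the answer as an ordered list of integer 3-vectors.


Interval decomposition of M: I[1,1], I[2,3], I[3,3]^2.
HN type (ℓ=3): μ^(1)=11; μ^(2)=-3/2; μ^(3)=-4

((1, 0, 0); (0, 1, 1); (0, 0, 2))


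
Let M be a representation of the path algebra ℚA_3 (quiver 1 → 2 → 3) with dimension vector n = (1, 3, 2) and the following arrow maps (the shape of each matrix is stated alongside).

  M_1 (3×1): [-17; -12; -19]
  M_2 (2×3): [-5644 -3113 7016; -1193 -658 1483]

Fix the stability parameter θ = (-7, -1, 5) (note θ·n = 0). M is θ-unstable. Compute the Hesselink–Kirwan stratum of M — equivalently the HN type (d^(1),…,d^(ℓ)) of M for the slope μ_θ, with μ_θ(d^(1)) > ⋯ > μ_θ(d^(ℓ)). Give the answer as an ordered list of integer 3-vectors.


Via rank(M_{q-1}∘⋯∘M_p): M ≅ I[1,2], I[2,3]^2.
μ_θ-semistable layers: μ^(1)=5; μ^(2)=-1; μ^(3)=-7

((0, 0, 2); (0, 3, 0); (1, 0, 0))


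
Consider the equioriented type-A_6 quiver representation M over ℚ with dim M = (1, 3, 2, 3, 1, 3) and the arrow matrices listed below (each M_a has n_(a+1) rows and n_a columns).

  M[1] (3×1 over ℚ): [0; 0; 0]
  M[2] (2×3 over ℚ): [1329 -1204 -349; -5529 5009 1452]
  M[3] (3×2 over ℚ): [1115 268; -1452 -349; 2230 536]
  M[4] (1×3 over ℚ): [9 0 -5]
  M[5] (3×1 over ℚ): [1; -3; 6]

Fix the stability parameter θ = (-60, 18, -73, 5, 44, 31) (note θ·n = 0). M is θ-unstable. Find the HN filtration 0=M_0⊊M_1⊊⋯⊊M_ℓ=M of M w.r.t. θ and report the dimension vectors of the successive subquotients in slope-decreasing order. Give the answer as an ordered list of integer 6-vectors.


Barcode: M ≅ I[1,1], I[2,2], I[2,4], I[2,6], I[4,4], I[6,6]^2. HN layers by μ_θ (6 steps, strictly decreasing):
  μ^(1)=75/2; μ^(2)=31; μ^(3)=18; μ^(4)=5; μ^(5)=-55/2; μ^(6)=-60

((0, 0, 0, 0, 1, 1); (0, 0, 0, 0, 0, 2); (0, 1, 0, 0, 0, 0); (0, 0, 0, 3, 0, 0); (0, 2, 2, 0, 0, 0); (1, 0, 0, 0, 0, 0))


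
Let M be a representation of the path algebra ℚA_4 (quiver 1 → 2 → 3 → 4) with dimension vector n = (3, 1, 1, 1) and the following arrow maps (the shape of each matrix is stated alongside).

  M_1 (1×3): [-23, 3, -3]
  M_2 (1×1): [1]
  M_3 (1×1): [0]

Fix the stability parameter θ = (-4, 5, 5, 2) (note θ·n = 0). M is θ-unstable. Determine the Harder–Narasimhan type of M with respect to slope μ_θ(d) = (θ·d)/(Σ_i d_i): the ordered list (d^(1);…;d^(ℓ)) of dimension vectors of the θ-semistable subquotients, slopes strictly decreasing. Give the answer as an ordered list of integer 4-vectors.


Barcode: M ≅ I[1,1]^2, I[1,3], I[4,4]. HN layers by μ_θ (3 steps, strictly decreasing):
  μ^(1)=5; μ^(2)=2; μ^(3)=-4

((0, 1, 1, 0); (0, 0, 0, 1); (3, 0, 0, 0))


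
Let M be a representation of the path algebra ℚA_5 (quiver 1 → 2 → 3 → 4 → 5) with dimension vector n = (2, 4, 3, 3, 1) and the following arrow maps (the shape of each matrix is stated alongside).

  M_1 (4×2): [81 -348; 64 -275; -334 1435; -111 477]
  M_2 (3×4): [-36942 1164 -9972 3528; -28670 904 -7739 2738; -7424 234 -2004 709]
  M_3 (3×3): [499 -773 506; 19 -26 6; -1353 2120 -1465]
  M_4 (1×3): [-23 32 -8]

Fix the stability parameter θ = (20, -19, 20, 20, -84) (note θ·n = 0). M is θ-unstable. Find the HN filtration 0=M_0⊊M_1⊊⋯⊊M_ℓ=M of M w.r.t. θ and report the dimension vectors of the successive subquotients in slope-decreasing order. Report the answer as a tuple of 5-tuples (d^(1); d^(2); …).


Barcode: M ≅ I[1,4], I[1,5], I[2,2], I[2,4]. HN layers by μ_θ (4 steps, strictly decreasing):
  μ^(1)=20; μ^(2)=1/2; μ^(3)=-43/5; μ^(4)=-19

((0, 0, 2, 2, 0); (1, 1, 0, 0, 0); (1, 1, 1, 1, 1); (0, 2, 0, 0, 0))


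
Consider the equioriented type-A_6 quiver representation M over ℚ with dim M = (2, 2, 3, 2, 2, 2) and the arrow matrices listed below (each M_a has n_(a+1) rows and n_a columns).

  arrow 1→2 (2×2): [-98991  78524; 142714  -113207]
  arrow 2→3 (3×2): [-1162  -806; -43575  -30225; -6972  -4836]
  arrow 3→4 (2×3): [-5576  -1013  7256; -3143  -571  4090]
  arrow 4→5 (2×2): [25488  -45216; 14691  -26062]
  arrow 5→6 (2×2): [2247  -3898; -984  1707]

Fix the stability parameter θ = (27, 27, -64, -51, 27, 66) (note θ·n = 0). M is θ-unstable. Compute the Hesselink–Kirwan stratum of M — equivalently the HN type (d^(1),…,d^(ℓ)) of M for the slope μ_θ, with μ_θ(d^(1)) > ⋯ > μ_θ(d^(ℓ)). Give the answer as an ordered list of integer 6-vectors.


Barcode: M ≅ I[1,2], I[1,6], I[3,3], I[3,4], I[5,6]. HN layers by μ_θ (5 steps, strictly decreasing):
  μ^(1)=66; μ^(2)=27; μ^(3)=-61/4; μ^(4)=-51; μ^(5)=-64

((0, 0, 0, 0, 0, 2); (1, 1, 0, 0, 2, 0); (1, 1, 1, 1, 0, 0); (0, 0, 0, 1, 0, 0); (0, 0, 2, 0, 0, 0))


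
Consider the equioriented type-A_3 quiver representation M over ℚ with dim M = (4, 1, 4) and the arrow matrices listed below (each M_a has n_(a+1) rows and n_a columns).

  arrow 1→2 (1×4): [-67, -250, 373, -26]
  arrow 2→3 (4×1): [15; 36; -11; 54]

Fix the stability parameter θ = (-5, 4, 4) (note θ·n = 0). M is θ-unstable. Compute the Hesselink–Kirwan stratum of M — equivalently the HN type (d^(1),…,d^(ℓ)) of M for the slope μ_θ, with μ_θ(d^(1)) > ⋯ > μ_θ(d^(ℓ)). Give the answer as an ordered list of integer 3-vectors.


Interval decomposition of M: I[1,1]^3, I[1,3], I[3,3]^3.
HN type (ℓ=2): μ^(1)=4; μ^(2)=-5

((0, 1, 4); (4, 0, 0))


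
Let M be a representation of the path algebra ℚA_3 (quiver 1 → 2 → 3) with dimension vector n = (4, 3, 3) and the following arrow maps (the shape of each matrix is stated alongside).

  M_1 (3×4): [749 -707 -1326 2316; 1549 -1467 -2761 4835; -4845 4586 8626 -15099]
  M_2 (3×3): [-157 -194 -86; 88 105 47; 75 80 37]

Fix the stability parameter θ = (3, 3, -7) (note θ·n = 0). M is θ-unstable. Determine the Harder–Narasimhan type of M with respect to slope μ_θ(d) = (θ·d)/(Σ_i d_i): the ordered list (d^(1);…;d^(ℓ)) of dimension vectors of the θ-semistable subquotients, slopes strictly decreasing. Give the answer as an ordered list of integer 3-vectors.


Barcode: M ≅ I[1,1], I[1,3]^3. HN layers by μ_θ (2 steps, strictly decreasing):
  μ^(1)=3; μ^(2)=-1/3

((1, 0, 0); (3, 3, 3))


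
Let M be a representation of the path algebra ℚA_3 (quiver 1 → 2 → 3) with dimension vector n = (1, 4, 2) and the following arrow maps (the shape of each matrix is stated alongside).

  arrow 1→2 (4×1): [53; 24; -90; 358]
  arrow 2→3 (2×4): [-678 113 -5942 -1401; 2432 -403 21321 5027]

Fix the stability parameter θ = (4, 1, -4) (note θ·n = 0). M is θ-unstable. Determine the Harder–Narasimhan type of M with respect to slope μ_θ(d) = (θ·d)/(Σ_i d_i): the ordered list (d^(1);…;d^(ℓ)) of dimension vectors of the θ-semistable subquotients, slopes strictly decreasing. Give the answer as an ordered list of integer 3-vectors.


Interval decomposition of M: I[1,2], I[2,2], I[2,3]^2.
HN type (ℓ=3): μ^(1)=5/2; μ^(2)=1; μ^(3)=-3/2

((1, 1, 0); (0, 1, 0); (0, 2, 2))


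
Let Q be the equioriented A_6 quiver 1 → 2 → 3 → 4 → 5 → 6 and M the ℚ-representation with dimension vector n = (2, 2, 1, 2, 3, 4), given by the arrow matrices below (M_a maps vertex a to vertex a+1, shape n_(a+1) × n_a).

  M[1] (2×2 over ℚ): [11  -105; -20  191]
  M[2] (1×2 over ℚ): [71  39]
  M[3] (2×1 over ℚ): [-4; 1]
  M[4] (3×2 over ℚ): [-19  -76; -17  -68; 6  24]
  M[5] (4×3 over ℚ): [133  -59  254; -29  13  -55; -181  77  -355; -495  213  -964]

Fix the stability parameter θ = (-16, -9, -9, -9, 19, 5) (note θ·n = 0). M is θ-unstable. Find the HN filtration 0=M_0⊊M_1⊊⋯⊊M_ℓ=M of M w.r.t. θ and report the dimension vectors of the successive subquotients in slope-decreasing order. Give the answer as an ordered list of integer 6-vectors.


Via rank(M_{q-1}∘⋯∘M_p): M ≅ I[1,2], I[1,4], I[4,5], I[5,6]^2, I[6,6]^2.
μ_θ-semistable layers: μ^(1)=19; μ^(2)=12; μ^(3)=5; μ^(4)=-9; μ^(5)=-16

((0, 0, 0, 0, 1, 0); (0, 0, 0, 0, 2, 2); (0, 0, 0, 0, 0, 2); (0, 2, 1, 2, 0, 0); (2, 0, 0, 0, 0, 0))


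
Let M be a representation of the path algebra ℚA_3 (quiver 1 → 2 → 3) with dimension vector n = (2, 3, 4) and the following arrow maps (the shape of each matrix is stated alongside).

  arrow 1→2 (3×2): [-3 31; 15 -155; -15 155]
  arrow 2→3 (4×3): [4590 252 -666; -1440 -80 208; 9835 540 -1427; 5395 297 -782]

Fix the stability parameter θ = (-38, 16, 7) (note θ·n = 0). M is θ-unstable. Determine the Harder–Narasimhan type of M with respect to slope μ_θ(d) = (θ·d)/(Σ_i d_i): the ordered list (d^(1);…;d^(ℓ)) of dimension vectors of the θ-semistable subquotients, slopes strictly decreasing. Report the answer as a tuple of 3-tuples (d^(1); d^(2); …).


Via rank(M_{q-1}∘⋯∘M_p): M ≅ I[1,1], I[1,2], I[2,3]^2, I[3,3]^2.
μ_θ-semistable layers: μ^(1)=16; μ^(2)=23/2; μ^(3)=7; μ^(4)=-38

((0, 1, 0); (0, 2, 2); (0, 0, 2); (2, 0, 0))


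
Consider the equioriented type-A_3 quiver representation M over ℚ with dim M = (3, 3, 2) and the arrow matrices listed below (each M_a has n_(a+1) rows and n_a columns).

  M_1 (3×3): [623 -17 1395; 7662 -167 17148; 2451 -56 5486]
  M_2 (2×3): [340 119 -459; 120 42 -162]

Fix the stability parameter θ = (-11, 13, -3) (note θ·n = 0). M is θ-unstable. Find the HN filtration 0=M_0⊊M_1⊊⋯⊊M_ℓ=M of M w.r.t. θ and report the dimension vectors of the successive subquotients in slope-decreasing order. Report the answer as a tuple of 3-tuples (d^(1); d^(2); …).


Interval decomposition of M: I[1,2]^2, I[1,3], I[3,3].
HN type (ℓ=4): μ^(1)=13; μ^(2)=5; μ^(3)=-3; μ^(4)=-11

((0, 2, 0); (0, 1, 1); (0, 0, 1); (3, 0, 0))


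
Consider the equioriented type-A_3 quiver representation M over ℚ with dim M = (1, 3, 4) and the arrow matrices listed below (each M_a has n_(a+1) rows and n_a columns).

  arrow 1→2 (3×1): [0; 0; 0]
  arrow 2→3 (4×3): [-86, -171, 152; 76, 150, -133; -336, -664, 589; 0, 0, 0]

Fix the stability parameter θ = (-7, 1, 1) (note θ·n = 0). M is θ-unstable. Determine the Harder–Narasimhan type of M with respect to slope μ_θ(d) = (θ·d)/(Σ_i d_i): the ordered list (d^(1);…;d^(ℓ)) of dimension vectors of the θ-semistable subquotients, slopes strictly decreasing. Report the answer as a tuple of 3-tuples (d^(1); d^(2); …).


Barcode: M ≅ I[1,1], I[2,2], I[2,3]^2, I[3,3]^2. HN layers by μ_θ (2 steps, strictly decreasing):
  μ^(1)=1; μ^(2)=-7

((0, 3, 4); (1, 0, 0))


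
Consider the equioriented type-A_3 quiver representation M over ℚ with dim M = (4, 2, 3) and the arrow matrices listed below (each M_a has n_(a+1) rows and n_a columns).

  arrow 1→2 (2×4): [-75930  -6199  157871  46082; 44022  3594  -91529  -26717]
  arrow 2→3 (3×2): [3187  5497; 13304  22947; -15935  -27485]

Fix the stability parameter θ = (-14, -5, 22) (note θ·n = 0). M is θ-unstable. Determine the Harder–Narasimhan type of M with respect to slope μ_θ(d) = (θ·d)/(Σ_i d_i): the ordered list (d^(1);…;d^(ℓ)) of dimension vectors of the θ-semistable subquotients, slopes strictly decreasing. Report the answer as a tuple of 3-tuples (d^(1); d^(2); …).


Interval decomposition of M: I[1,1]^2, I[1,3]^2, I[3,3].
HN type (ℓ=3): μ^(1)=22; μ^(2)=-5; μ^(3)=-14

((0, 0, 3); (0, 2, 0); (4, 0, 0))


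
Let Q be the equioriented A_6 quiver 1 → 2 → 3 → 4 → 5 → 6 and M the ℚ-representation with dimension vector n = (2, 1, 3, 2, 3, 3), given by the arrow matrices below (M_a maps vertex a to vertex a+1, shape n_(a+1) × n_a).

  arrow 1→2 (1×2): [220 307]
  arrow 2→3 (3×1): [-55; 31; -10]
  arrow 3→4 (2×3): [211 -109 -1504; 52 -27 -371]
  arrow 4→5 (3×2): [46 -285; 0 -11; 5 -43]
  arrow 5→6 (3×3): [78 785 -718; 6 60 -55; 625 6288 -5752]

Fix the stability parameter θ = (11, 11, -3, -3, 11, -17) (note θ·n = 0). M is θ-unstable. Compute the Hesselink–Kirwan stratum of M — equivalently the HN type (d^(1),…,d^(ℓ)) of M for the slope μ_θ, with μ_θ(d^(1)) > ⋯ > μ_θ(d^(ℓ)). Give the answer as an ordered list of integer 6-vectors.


Interval decomposition of M: I[1,1], I[1,6], I[3,3], I[3,6], I[5,6].
HN type (ℓ=3): μ^(1)=11; μ^(2)=5/3; μ^(3)=-3

((1, 0, 0, 0, 0, 0); (1, 1, 1, 1, 1, 1); (0, 0, 2, 1, 2, 2))


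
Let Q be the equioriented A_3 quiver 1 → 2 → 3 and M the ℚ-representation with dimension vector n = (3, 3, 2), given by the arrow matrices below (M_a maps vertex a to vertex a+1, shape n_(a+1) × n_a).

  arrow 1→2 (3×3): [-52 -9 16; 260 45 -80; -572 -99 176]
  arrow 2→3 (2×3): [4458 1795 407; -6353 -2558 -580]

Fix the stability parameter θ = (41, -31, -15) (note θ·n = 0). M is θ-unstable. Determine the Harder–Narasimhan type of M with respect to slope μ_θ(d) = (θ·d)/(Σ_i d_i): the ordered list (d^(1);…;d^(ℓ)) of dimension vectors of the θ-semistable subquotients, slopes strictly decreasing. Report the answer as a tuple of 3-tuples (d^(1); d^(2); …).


Via rank(M_{q-1}∘⋯∘M_p): M ≅ I[1,1]^2, I[1,3], I[2,2], I[2,3].
μ_θ-semistable layers: μ^(1)=41; μ^(2)=-5/3; μ^(3)=-15; μ^(4)=-31

((2, 0, 0); (1, 1, 1); (0, 0, 1); (0, 2, 0))


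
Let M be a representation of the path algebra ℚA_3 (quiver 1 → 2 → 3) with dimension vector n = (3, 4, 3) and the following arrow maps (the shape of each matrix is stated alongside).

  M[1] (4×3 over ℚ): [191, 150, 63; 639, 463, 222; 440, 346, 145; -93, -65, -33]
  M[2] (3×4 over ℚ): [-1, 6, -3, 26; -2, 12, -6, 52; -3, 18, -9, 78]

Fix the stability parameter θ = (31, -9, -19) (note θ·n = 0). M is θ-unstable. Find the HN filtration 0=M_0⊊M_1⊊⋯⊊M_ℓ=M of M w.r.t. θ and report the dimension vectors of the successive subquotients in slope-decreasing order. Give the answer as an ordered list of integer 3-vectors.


Via rank(M_{q-1}∘⋯∘M_p): M ≅ I[1,2]^2, I[1,3], I[2,2], I[3,3]^2.
μ_θ-semistable layers: μ^(1)=11; μ^(2)=1; μ^(3)=-9; μ^(4)=-19

((2, 2, 0); (1, 1, 1); (0, 1, 0); (0, 0, 2))


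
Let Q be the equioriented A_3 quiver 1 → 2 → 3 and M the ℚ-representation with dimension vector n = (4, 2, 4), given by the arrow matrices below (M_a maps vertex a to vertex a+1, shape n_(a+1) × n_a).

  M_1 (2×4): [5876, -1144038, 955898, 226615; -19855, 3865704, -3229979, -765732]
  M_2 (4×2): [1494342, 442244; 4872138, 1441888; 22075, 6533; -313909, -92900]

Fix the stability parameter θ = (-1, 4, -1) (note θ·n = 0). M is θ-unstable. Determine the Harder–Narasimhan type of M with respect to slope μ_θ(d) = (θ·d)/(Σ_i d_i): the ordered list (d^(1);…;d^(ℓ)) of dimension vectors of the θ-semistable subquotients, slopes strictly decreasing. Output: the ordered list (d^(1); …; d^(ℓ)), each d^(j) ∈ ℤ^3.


Barcode: M ≅ I[1,1]^2, I[1,3]^2, I[3,3]^2. HN layers by μ_θ (2 steps, strictly decreasing):
  μ^(1)=3/2; μ^(2)=-1

((0, 2, 2); (4, 0, 2))


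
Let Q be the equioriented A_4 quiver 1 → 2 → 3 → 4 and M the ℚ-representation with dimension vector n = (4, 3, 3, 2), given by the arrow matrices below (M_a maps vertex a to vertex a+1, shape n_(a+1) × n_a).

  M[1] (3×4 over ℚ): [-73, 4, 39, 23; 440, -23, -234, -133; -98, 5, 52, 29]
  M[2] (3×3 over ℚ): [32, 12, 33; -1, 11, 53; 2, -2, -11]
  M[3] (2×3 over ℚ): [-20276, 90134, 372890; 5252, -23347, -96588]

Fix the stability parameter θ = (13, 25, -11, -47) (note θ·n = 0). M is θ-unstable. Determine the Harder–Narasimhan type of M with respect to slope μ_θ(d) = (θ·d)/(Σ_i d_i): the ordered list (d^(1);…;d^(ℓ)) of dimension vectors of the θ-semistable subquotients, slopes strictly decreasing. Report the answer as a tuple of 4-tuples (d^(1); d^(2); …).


Via rank(M_{q-1}∘⋯∘M_p): M ≅ I[1,1]^2, I[1,4]^2, I[2,2], I[3,3].
μ_θ-semistable layers: μ^(1)=25; μ^(2)=13; μ^(3)=-5; μ^(4)=-11

((0, 1, 0, 0); (2, 0, 0, 0); (2, 2, 2, 2); (0, 0, 1, 0))


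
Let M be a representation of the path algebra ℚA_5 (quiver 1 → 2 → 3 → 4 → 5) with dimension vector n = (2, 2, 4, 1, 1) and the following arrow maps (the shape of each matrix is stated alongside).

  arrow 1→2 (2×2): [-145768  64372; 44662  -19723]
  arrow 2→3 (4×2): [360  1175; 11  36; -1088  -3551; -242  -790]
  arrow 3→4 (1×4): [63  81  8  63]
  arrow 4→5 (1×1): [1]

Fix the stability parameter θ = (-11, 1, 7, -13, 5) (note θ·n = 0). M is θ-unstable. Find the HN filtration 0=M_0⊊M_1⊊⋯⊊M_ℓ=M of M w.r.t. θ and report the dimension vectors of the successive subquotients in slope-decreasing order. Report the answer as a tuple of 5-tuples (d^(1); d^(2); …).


Interval decomposition of M: I[1,1], I[1,5], I[2,3], I[3,3]^2.
HN type (ℓ=5): μ^(1)=7; μ^(2)=5; μ^(3)=1; μ^(4)=-5/3; μ^(5)=-11

((0, 0, 3, 0, 0); (0, 0, 0, 0, 1); (0, 1, 0, 0, 0); (0, 1, 1, 1, 0); (2, 0, 0, 0, 0))


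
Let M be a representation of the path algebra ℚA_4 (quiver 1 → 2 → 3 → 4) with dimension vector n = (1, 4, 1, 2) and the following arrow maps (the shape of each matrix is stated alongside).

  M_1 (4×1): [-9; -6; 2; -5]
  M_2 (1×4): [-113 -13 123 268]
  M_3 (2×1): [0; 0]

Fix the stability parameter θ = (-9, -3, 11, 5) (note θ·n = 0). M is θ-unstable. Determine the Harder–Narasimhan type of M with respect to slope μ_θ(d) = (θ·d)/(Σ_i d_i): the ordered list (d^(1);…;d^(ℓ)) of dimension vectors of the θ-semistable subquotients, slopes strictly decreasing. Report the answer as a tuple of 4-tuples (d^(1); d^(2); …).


Barcode: M ≅ I[1,3], I[2,2]^3, I[4,4]^2. HN layers by μ_θ (4 steps, strictly decreasing):
  μ^(1)=11; μ^(2)=5; μ^(3)=-3; μ^(4)=-9

((0, 0, 1, 0); (0, 0, 0, 2); (0, 4, 0, 0); (1, 0, 0, 0))


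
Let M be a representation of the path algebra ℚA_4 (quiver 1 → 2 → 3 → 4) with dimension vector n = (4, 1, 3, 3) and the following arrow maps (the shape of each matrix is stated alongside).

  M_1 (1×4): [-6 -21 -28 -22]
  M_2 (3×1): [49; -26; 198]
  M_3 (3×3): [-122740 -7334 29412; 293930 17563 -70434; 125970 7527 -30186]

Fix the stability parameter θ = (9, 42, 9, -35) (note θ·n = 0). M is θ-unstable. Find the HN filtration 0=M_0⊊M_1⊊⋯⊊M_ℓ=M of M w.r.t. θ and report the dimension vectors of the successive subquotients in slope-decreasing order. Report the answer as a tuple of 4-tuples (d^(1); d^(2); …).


Interval decomposition of M: I[1,1]^3, I[1,3], I[3,3], I[3,4], I[4,4]^2.
HN type (ℓ=4): μ^(1)=51/2; μ^(2)=9; μ^(3)=-13; μ^(4)=-35

((0, 1, 1, 0); (4, 0, 1, 0); (0, 0, 1, 1); (0, 0, 0, 2))


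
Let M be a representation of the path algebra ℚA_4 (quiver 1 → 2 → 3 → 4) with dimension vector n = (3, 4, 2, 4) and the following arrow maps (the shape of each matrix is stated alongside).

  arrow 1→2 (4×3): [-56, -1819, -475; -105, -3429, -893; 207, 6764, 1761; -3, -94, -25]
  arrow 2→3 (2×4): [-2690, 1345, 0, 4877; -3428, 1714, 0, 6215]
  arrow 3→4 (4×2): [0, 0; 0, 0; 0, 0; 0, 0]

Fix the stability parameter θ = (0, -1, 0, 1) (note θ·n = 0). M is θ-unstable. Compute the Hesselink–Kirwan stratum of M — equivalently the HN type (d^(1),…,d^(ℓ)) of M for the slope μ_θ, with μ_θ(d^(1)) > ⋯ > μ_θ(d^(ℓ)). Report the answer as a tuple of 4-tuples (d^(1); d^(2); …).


Barcode: M ≅ I[1,2], I[1,3]^2, I[2,2], I[4,4]^4. HN layers by μ_θ (4 steps, strictly decreasing):
  μ^(1)=1; μ^(2)=0; μ^(3)=-1/2; μ^(4)=-1

((0, 0, 0, 4); (0, 0, 2, 0); (3, 3, 0, 0); (0, 1, 0, 0))


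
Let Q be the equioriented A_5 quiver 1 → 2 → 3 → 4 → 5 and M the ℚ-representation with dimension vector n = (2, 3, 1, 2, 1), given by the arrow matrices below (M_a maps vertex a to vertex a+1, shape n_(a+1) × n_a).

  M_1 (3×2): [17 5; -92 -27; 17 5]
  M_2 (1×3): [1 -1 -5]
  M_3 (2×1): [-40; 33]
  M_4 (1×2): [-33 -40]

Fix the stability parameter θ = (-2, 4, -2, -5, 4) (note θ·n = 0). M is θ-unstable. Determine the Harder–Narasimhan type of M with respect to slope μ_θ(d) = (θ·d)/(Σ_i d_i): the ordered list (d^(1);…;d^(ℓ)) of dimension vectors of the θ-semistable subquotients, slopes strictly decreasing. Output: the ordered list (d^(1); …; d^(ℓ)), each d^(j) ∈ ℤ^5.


Barcode: M ≅ I[1,2], I[1,4], I[2,2], I[4,5]. HN layers by μ_θ (4 steps, strictly decreasing):
  μ^(1)=4; μ^(2)=-1; μ^(3)=-2; μ^(4)=-5

((0, 2, 0, 0, 1); (0, 1, 1, 1, 0); (2, 0, 0, 0, 0); (0, 0, 0, 1, 0))
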